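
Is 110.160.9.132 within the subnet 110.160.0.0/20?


Subnet network: 110.160.0.0
Test IP AND mask: 110.160.0.0
Yes, 110.160.9.132 is in 110.160.0.0/20


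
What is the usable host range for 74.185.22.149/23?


Network: 74.185.22.0
Broadcast: 74.185.23.255
First usable = network + 1
Last usable = broadcast - 1
Range: 74.185.22.1 to 74.185.23.254


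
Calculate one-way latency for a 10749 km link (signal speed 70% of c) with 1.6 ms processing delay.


Speed = 0.7 * 3e5 km/s = 210000 km/s
Propagation delay = 10749 / 210000 = 0.0512 s = 51.1857 ms
Processing delay = 1.6 ms
Total one-way latency = 52.7857 ms


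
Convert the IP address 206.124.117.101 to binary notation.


206 = 11001110
124 = 01111100
117 = 01110101
101 = 01100101
Binary: 11001110.01111100.01110101.01100101


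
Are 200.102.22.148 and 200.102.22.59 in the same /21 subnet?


Mask: 255.255.248.0
200.102.22.148 AND mask = 200.102.16.0
200.102.22.59 AND mask = 200.102.16.0
Yes, same subnet (200.102.16.0)


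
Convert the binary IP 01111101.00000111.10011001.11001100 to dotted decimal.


01111101 = 125
00000111 = 7
10011001 = 153
11001100 = 204
IP: 125.7.153.204


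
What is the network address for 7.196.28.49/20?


IP:   00000111.11000100.00011100.00110001
Mask: 11111111.11111111.11110000.00000000
AND operation:
Net:  00000111.11000100.00010000.00000000
Network: 7.196.16.0/20


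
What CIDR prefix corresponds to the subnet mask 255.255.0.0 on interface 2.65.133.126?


Binary: 11111111.11111111.00000000.00000000
Count leading 1s
Prefix: /16


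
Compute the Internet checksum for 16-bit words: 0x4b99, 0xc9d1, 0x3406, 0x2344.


Sum all words (with carry folding):
+ 0x4b99 = 0x4b99
+ 0xc9d1 = 0x156b
+ 0x3406 = 0x4971
+ 0x2344 = 0x6cb5
One's complement: ~0x6cb5
Checksum = 0x934a


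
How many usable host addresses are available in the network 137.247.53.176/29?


Host bits = 32 - 29 = 3
Total addresses = 2^3 = 8
Usable = total - 2 (network and broadcast)
Usable hosts: 6


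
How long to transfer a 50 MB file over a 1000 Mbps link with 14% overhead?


Effective throughput = 1000 * (1 - 14/100) = 860 Mbps
File size in Mb = 50 * 8 = 400 Mb
Time = 400 / 860
Time = 0.4651 seconds


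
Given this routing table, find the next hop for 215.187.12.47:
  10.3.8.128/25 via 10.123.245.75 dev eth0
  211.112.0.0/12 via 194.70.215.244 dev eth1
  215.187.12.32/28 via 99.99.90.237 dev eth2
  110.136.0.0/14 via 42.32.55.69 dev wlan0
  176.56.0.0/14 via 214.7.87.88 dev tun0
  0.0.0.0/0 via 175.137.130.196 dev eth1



Longest prefix match for 215.187.12.47:
  /25 10.3.8.128: no
  /12 211.112.0.0: no
  /28 215.187.12.32: MATCH
  /14 110.136.0.0: no
  /14 176.56.0.0: no
  /0 0.0.0.0: MATCH
Selected: next-hop 99.99.90.237 via eth2 (matched /28)


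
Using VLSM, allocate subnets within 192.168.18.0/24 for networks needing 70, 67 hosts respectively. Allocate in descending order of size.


70 hosts -> /25 (126 usable): 192.168.18.0/25
67 hosts -> /25 (126 usable): 192.168.18.128/25
Allocation: 192.168.18.0/25 (70 hosts, 126 usable); 192.168.18.128/25 (67 hosts, 126 usable)


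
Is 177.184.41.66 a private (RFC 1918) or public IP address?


RFC 1918 private ranges:
  10.0.0.0/8 (10.0.0.0 - 10.255.255.255)
  172.16.0.0/12 (172.16.0.0 - 172.31.255.255)
  192.168.0.0/16 (192.168.0.0 - 192.168.255.255)
Public (not in any RFC 1918 range)


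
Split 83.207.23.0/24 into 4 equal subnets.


New prefix = 24 + 2 = 26
Each subnet has 64 addresses
  83.207.23.0/26
  83.207.23.64/26
  83.207.23.128/26
  83.207.23.192/26
Subnets: 83.207.23.0/26, 83.207.23.64/26, 83.207.23.128/26, 83.207.23.192/26


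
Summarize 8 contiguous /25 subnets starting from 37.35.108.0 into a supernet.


Original prefix: /25
Number of subnets: 8 = 2^3
New prefix = 25 - 3 = 22
Supernet: 37.35.108.0/22


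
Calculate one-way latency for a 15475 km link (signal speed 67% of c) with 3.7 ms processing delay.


Speed = 0.67 * 3e5 km/s = 201000 km/s
Propagation delay = 15475 / 201000 = 0.077 s = 76.99 ms
Processing delay = 3.7 ms
Total one-way latency = 80.69 ms


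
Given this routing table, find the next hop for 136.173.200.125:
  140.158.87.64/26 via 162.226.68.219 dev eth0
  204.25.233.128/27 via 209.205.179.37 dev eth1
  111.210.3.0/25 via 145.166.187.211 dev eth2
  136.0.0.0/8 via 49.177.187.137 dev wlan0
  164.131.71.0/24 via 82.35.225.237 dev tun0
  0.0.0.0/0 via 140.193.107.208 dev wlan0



Longest prefix match for 136.173.200.125:
  /26 140.158.87.64: no
  /27 204.25.233.128: no
  /25 111.210.3.0: no
  /8 136.0.0.0: MATCH
  /24 164.131.71.0: no
  /0 0.0.0.0: MATCH
Selected: next-hop 49.177.187.137 via wlan0 (matched /8)


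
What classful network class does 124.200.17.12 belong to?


First octet: 124
Binary: 01111100
0xxxxxxx -> Class A (1-126)
Class A, default mask 255.0.0.0 (/8)


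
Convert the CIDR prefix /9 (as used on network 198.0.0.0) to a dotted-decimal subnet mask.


/9 means 9 network bits, 23 host bits
Binary: 11111111100000000000000000000000
Mask: 255.128.0.0


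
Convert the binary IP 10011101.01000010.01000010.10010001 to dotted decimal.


10011101 = 157
01000010 = 66
01000010 = 66
10010001 = 145
IP: 157.66.66.145


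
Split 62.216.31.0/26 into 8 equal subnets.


New prefix = 26 + 3 = 29
Each subnet has 8 addresses
  62.216.31.0/29
  62.216.31.8/29
  62.216.31.16/29
  62.216.31.24/29
  62.216.31.32/29
  62.216.31.40/29
  62.216.31.48/29
  62.216.31.56/29
Subnets: 62.216.31.0/29, 62.216.31.8/29, 62.216.31.16/29, 62.216.31.24/29, 62.216.31.32/29, 62.216.31.40/29, 62.216.31.48/29, 62.216.31.56/29


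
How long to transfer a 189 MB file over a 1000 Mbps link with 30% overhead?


Effective throughput = 1000 * (1 - 30/100) = 700 Mbps
File size in Mb = 189 * 8 = 1512 Mb
Time = 1512 / 700
Time = 2.16 seconds


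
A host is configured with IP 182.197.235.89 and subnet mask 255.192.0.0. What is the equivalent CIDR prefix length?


Binary: 11111111.11000000.00000000.00000000
Count leading 1s
Prefix: /10


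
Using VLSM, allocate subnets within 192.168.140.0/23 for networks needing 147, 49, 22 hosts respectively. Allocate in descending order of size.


147 hosts -> /24 (254 usable): 192.168.140.0/24
49 hosts -> /26 (62 usable): 192.168.141.0/26
22 hosts -> /27 (30 usable): 192.168.141.64/27
Allocation: 192.168.140.0/24 (147 hosts, 254 usable); 192.168.141.0/26 (49 hosts, 62 usable); 192.168.141.64/27 (22 hosts, 30 usable)


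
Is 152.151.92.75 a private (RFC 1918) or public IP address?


RFC 1918 private ranges:
  10.0.0.0/8 (10.0.0.0 - 10.255.255.255)
  172.16.0.0/12 (172.16.0.0 - 172.31.255.255)
  192.168.0.0/16 (192.168.0.0 - 192.168.255.255)
Public (not in any RFC 1918 range)


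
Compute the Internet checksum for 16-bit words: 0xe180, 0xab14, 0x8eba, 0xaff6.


Sum all words (with carry folding):
+ 0xe180 = 0xe180
+ 0xab14 = 0x8c95
+ 0x8eba = 0x1b50
+ 0xaff6 = 0xcb46
One's complement: ~0xcb46
Checksum = 0x34b9


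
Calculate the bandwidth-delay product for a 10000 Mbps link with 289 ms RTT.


BDP = bandwidth * RTT
= 10000 Mbps * 289 ms
= 10000 * 1e6 * 289 / 1000 bits
= 2890000000 bits
= 361250000 bytes
= 352783.2031 KB
BDP = 2890000000 bits (361250000 bytes)


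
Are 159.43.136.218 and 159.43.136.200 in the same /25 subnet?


Mask: 255.255.255.128
159.43.136.218 AND mask = 159.43.136.128
159.43.136.200 AND mask = 159.43.136.128
Yes, same subnet (159.43.136.128)


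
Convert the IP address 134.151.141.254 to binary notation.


134 = 10000110
151 = 10010111
141 = 10001101
254 = 11111110
Binary: 10000110.10010111.10001101.11111110


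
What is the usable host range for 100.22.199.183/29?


Network: 100.22.199.176
Broadcast: 100.22.199.183
First usable = network + 1
Last usable = broadcast - 1
Range: 100.22.199.177 to 100.22.199.182


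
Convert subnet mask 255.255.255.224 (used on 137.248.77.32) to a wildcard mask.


Subnet mask: 255.255.255.224
Wildcard = 255.255.255.255 - subnet mask
255 - 255 = 0
255 - 255 = 0
255 - 255 = 0
255 - 224 = 31
Wildcard: 0.0.0.31


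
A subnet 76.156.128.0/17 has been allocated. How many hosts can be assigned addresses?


Host bits = 32 - 17 = 15
Total addresses = 2^15 = 32768
Usable = total - 2 (network and broadcast)
Usable hosts: 32766


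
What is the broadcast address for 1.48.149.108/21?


Network: 1.48.144.0/21
Host bits = 11
Set all host bits to 1:
Broadcast: 1.48.151.255


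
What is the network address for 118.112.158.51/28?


IP:   01110110.01110000.10011110.00110011
Mask: 11111111.11111111.11111111.11110000
AND operation:
Net:  01110110.01110000.10011110.00110000
Network: 118.112.158.48/28


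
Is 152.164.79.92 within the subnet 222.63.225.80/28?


Subnet network: 222.63.225.80
Test IP AND mask: 152.164.79.80
No, 152.164.79.92 is not in 222.63.225.80/28


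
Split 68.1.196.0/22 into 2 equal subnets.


New prefix = 22 + 1 = 23
Each subnet has 512 addresses
  68.1.196.0/23
  68.1.198.0/23
Subnets: 68.1.196.0/23, 68.1.198.0/23


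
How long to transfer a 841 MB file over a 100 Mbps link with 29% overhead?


Effective throughput = 100 * (1 - 29/100) = 71 Mbps
File size in Mb = 841 * 8 = 6728 Mb
Time = 6728 / 71
Time = 94.7606 seconds


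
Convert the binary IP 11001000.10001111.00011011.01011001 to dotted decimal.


11001000 = 200
10001111 = 143
00011011 = 27
01011001 = 89
IP: 200.143.27.89


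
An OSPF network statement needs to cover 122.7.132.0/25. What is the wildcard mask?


Subnet mask: 255.255.255.128
Wildcard = 255.255.255.255 - subnet mask
255 - 255 = 0
255 - 255 = 0
255 - 255 = 0
255 - 128 = 127
Wildcard: 0.0.0.127


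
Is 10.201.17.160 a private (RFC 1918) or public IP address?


RFC 1918 private ranges:
  10.0.0.0/8 (10.0.0.0 - 10.255.255.255)
  172.16.0.0/12 (172.16.0.0 - 172.31.255.255)
  192.168.0.0/16 (192.168.0.0 - 192.168.255.255)
Private (in 10.0.0.0/8)


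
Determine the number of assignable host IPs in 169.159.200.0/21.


Host bits = 32 - 21 = 11
Total addresses = 2^11 = 2048
Usable = total - 2 (network and broadcast)
Usable hosts: 2046


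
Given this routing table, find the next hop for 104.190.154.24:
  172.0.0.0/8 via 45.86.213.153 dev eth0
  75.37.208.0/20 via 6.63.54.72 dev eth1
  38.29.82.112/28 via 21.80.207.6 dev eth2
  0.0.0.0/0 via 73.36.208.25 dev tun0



Longest prefix match for 104.190.154.24:
  /8 172.0.0.0: no
  /20 75.37.208.0: no
  /28 38.29.82.112: no
  /0 0.0.0.0: MATCH
Selected: next-hop 73.36.208.25 via tun0 (matched /0)


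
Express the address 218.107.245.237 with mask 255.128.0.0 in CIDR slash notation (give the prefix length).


Binary: 11111111.10000000.00000000.00000000
Count leading 1s
Prefix: /9


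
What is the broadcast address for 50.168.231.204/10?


Network: 50.128.0.0/10
Host bits = 22
Set all host bits to 1:
Broadcast: 50.191.255.255


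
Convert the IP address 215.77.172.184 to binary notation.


215 = 11010111
77 = 01001101
172 = 10101100
184 = 10111000
Binary: 11010111.01001101.10101100.10111000


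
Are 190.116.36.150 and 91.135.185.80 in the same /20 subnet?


Mask: 255.255.240.0
190.116.36.150 AND mask = 190.116.32.0
91.135.185.80 AND mask = 91.135.176.0
No, different subnets (190.116.32.0 vs 91.135.176.0)


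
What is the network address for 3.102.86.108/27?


IP:   00000011.01100110.01010110.01101100
Mask: 11111111.11111111.11111111.11100000
AND operation:
Net:  00000011.01100110.01010110.01100000
Network: 3.102.86.96/27


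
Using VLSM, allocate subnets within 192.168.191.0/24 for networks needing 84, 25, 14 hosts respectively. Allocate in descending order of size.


84 hosts -> /25 (126 usable): 192.168.191.0/25
25 hosts -> /27 (30 usable): 192.168.191.128/27
14 hosts -> /28 (14 usable): 192.168.191.160/28
Allocation: 192.168.191.0/25 (84 hosts, 126 usable); 192.168.191.128/27 (25 hosts, 30 usable); 192.168.191.160/28 (14 hosts, 14 usable)


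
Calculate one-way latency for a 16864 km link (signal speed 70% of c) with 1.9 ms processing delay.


Speed = 0.7 * 3e5 km/s = 210000 km/s
Propagation delay = 16864 / 210000 = 0.0803 s = 80.3048 ms
Processing delay = 1.9 ms
Total one-way latency = 82.2048 ms


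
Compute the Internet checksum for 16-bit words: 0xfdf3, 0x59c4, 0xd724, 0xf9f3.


Sum all words (with carry folding):
+ 0xfdf3 = 0xfdf3
+ 0x59c4 = 0x57b8
+ 0xd724 = 0x2edd
+ 0xf9f3 = 0x28d1
One's complement: ~0x28d1
Checksum = 0xd72e


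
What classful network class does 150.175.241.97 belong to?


First octet: 150
Binary: 10010110
10xxxxxx -> Class B (128-191)
Class B, default mask 255.255.0.0 (/16)


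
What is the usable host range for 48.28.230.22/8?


Network: 48.0.0.0
Broadcast: 48.255.255.255
First usable = network + 1
Last usable = broadcast - 1
Range: 48.0.0.1 to 48.255.255.254


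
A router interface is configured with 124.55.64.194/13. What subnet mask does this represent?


/13 means 13 network bits, 19 host bits
Binary: 11111111111110000000000000000000
Mask: 255.248.0.0


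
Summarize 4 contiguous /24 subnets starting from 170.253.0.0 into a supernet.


Original prefix: /24
Number of subnets: 4 = 2^2
New prefix = 24 - 2 = 22
Supernet: 170.253.0.0/22


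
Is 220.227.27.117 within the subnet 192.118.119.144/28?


Subnet network: 192.118.119.144
Test IP AND mask: 220.227.27.112
No, 220.227.27.117 is not in 192.118.119.144/28


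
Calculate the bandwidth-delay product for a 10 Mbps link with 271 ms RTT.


BDP = bandwidth * RTT
= 10 Mbps * 271 ms
= 10 * 1e6 * 271 / 1000 bits
= 2710000 bits
= 338750 bytes
= 330.8105 KB
BDP = 2710000 bits (338750 bytes)


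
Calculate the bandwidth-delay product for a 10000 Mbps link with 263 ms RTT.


BDP = bandwidth * RTT
= 10000 Mbps * 263 ms
= 10000 * 1e6 * 263 / 1000 bits
= 2630000000 bits
= 328750000 bytes
= 321044.9219 KB
BDP = 2630000000 bits (328750000 bytes)


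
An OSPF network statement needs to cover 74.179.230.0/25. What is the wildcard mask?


Subnet mask: 255.255.255.128
Wildcard = 255.255.255.255 - subnet mask
255 - 255 = 0
255 - 255 = 0
255 - 255 = 0
255 - 128 = 127
Wildcard: 0.0.0.127


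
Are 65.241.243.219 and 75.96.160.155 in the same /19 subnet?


Mask: 255.255.224.0
65.241.243.219 AND mask = 65.241.224.0
75.96.160.155 AND mask = 75.96.160.0
No, different subnets (65.241.224.0 vs 75.96.160.0)


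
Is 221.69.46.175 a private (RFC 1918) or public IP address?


RFC 1918 private ranges:
  10.0.0.0/8 (10.0.0.0 - 10.255.255.255)
  172.16.0.0/12 (172.16.0.0 - 172.31.255.255)
  192.168.0.0/16 (192.168.0.0 - 192.168.255.255)
Public (not in any RFC 1918 range)


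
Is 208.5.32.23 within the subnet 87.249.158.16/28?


Subnet network: 87.249.158.16
Test IP AND mask: 208.5.32.16
No, 208.5.32.23 is not in 87.249.158.16/28


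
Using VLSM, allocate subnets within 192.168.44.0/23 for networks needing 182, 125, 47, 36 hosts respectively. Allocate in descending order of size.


182 hosts -> /24 (254 usable): 192.168.44.0/24
125 hosts -> /25 (126 usable): 192.168.45.0/25
47 hosts -> /26 (62 usable): 192.168.45.128/26
36 hosts -> /26 (62 usable): 192.168.45.192/26
Allocation: 192.168.44.0/24 (182 hosts, 254 usable); 192.168.45.0/25 (125 hosts, 126 usable); 192.168.45.128/26 (47 hosts, 62 usable); 192.168.45.192/26 (36 hosts, 62 usable)


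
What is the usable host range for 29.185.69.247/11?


Network: 29.160.0.0
Broadcast: 29.191.255.255
First usable = network + 1
Last usable = broadcast - 1
Range: 29.160.0.1 to 29.191.255.254


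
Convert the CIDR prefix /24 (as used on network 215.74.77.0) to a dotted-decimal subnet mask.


/24 means 24 network bits, 8 host bits
Binary: 11111111111111111111111100000000
Mask: 255.255.255.0


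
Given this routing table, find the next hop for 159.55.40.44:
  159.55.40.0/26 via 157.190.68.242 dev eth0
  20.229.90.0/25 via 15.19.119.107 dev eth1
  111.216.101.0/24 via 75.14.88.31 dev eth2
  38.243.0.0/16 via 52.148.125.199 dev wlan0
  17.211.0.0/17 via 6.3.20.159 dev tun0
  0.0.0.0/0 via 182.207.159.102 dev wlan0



Longest prefix match for 159.55.40.44:
  /26 159.55.40.0: MATCH
  /25 20.229.90.0: no
  /24 111.216.101.0: no
  /16 38.243.0.0: no
  /17 17.211.0.0: no
  /0 0.0.0.0: MATCH
Selected: next-hop 157.190.68.242 via eth0 (matched /26)


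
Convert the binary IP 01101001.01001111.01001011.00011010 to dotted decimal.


01101001 = 105
01001111 = 79
01001011 = 75
00011010 = 26
IP: 105.79.75.26


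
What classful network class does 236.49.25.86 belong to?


First octet: 236
Binary: 11101100
1110xxxx -> Class D (224-239)
Class D (multicast), default mask N/A


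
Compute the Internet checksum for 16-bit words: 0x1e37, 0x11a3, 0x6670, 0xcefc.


Sum all words (with carry folding):
+ 0x1e37 = 0x1e37
+ 0x11a3 = 0x2fda
+ 0x6670 = 0x964a
+ 0xcefc = 0x6547
One's complement: ~0x6547
Checksum = 0x9ab8


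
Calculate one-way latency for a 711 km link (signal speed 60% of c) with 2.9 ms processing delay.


Speed = 0.6 * 3e5 km/s = 180000 km/s
Propagation delay = 711 / 180000 = 0.004 s = 3.95 ms
Processing delay = 2.9 ms
Total one-way latency = 6.85 ms


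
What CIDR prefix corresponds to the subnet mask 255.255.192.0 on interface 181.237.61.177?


Binary: 11111111.11111111.11000000.00000000
Count leading 1s
Prefix: /18


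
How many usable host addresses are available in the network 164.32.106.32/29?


Host bits = 32 - 29 = 3
Total addresses = 2^3 = 8
Usable = total - 2 (network and broadcast)
Usable hosts: 6


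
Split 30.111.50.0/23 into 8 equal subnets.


New prefix = 23 + 3 = 26
Each subnet has 64 addresses
  30.111.50.0/26
  30.111.50.64/26
  30.111.50.128/26
  30.111.50.192/26
  30.111.51.0/26
  30.111.51.64/26
  30.111.51.128/26
  30.111.51.192/26
Subnets: 30.111.50.0/26, 30.111.50.64/26, 30.111.50.128/26, 30.111.50.192/26, 30.111.51.0/26, 30.111.51.64/26, 30.111.51.128/26, 30.111.51.192/26


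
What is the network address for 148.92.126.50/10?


IP:   10010100.01011100.01111110.00110010
Mask: 11111111.11000000.00000000.00000000
AND operation:
Net:  10010100.01000000.00000000.00000000
Network: 148.64.0.0/10


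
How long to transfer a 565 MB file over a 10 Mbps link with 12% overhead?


Effective throughput = 10 * (1 - 12/100) = 8.8 Mbps
File size in Mb = 565 * 8 = 4520 Mb
Time = 4520 / 8.8
Time = 513.6364 seconds


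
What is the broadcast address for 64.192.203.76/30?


Network: 64.192.203.76/30
Host bits = 2
Set all host bits to 1:
Broadcast: 64.192.203.79


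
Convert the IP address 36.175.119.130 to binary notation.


36 = 00100100
175 = 10101111
119 = 01110111
130 = 10000010
Binary: 00100100.10101111.01110111.10000010


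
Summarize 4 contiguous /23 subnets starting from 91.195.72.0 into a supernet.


Original prefix: /23
Number of subnets: 4 = 2^2
New prefix = 23 - 2 = 21
Supernet: 91.195.72.0/21


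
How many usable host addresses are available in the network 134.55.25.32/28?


Host bits = 32 - 28 = 4
Total addresses = 2^4 = 16
Usable = total - 2 (network and broadcast)
Usable hosts: 14


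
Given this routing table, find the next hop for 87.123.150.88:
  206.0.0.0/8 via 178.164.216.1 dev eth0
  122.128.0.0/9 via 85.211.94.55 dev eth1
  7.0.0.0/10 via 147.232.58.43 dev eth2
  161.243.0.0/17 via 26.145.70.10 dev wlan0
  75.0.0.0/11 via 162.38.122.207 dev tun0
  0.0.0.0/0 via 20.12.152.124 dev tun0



Longest prefix match for 87.123.150.88:
  /8 206.0.0.0: no
  /9 122.128.0.0: no
  /10 7.0.0.0: no
  /17 161.243.0.0: no
  /11 75.0.0.0: no
  /0 0.0.0.0: MATCH
Selected: next-hop 20.12.152.124 via tun0 (matched /0)


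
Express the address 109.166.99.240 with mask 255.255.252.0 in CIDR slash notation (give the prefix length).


Binary: 11111111.11111111.11111100.00000000
Count leading 1s
Prefix: /22


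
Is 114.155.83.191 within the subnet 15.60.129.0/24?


Subnet network: 15.60.129.0
Test IP AND mask: 114.155.83.0
No, 114.155.83.191 is not in 15.60.129.0/24


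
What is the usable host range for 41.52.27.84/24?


Network: 41.52.27.0
Broadcast: 41.52.27.255
First usable = network + 1
Last usable = broadcast - 1
Range: 41.52.27.1 to 41.52.27.254


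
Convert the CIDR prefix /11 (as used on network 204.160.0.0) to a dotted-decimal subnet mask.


/11 means 11 network bits, 21 host bits
Binary: 11111111111000000000000000000000
Mask: 255.224.0.0


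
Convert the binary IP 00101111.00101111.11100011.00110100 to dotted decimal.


00101111 = 47
00101111 = 47
11100011 = 227
00110100 = 52
IP: 47.47.227.52


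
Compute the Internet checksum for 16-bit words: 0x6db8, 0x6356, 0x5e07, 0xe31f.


Sum all words (with carry folding):
+ 0x6db8 = 0x6db8
+ 0x6356 = 0xd10e
+ 0x5e07 = 0x2f16
+ 0xe31f = 0x1236
One's complement: ~0x1236
Checksum = 0xedc9


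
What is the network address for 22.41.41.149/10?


IP:   00010110.00101001.00101001.10010101
Mask: 11111111.11000000.00000000.00000000
AND operation:
Net:  00010110.00000000.00000000.00000000
Network: 22.0.0.0/10


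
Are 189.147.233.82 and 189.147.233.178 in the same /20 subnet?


Mask: 255.255.240.0
189.147.233.82 AND mask = 189.147.224.0
189.147.233.178 AND mask = 189.147.224.0
Yes, same subnet (189.147.224.0)


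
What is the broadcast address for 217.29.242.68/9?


Network: 217.0.0.0/9
Host bits = 23
Set all host bits to 1:
Broadcast: 217.127.255.255


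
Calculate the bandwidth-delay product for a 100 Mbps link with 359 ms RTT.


BDP = bandwidth * RTT
= 100 Mbps * 359 ms
= 100 * 1e6 * 359 / 1000 bits
= 35900000 bits
= 4487500 bytes
= 4382.3242 KB
BDP = 35900000 bits (4487500 bytes)


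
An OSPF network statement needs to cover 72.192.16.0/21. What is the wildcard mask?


Subnet mask: 255.255.248.0
Wildcard = 255.255.255.255 - subnet mask
255 - 255 = 0
255 - 255 = 0
255 - 248 = 7
255 - 0 = 255
Wildcard: 0.0.7.255


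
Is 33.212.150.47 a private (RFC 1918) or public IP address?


RFC 1918 private ranges:
  10.0.0.0/8 (10.0.0.0 - 10.255.255.255)
  172.16.0.0/12 (172.16.0.0 - 172.31.255.255)
  192.168.0.0/16 (192.168.0.0 - 192.168.255.255)
Public (not in any RFC 1918 range)


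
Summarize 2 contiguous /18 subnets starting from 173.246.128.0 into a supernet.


Original prefix: /18
Number of subnets: 2 = 2^1
New prefix = 18 - 1 = 17
Supernet: 173.246.128.0/17


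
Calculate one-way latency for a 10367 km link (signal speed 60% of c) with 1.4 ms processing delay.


Speed = 0.6 * 3e5 km/s = 180000 km/s
Propagation delay = 10367 / 180000 = 0.0576 s = 57.5944 ms
Processing delay = 1.4 ms
Total one-way latency = 58.9944 ms


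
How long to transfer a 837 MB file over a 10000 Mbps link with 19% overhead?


Effective throughput = 10000 * (1 - 19/100) = 8100.0 Mbps
File size in Mb = 837 * 8 = 6696 Mb
Time = 6696 / 8100.0
Time = 0.8267 seconds


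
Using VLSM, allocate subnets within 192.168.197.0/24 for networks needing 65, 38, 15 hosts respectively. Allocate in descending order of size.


65 hosts -> /25 (126 usable): 192.168.197.0/25
38 hosts -> /26 (62 usable): 192.168.197.128/26
15 hosts -> /27 (30 usable): 192.168.197.192/27
Allocation: 192.168.197.0/25 (65 hosts, 126 usable); 192.168.197.128/26 (38 hosts, 62 usable); 192.168.197.192/27 (15 hosts, 30 usable)


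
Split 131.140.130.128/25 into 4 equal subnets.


New prefix = 25 + 2 = 27
Each subnet has 32 addresses
  131.140.130.128/27
  131.140.130.160/27
  131.140.130.192/27
  131.140.130.224/27
Subnets: 131.140.130.128/27, 131.140.130.160/27, 131.140.130.192/27, 131.140.130.224/27


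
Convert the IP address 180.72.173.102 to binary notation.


180 = 10110100
72 = 01001000
173 = 10101101
102 = 01100110
Binary: 10110100.01001000.10101101.01100110


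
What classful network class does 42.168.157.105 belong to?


First octet: 42
Binary: 00101010
0xxxxxxx -> Class A (1-126)
Class A, default mask 255.0.0.0 (/8)


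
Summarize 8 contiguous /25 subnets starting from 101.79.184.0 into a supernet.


Original prefix: /25
Number of subnets: 8 = 2^3
New prefix = 25 - 3 = 22
Supernet: 101.79.184.0/22


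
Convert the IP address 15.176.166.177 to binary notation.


15 = 00001111
176 = 10110000
166 = 10100110
177 = 10110001
Binary: 00001111.10110000.10100110.10110001


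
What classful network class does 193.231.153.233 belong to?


First octet: 193
Binary: 11000001
110xxxxx -> Class C (192-223)
Class C, default mask 255.255.255.0 (/24)


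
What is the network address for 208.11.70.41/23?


IP:   11010000.00001011.01000110.00101001
Mask: 11111111.11111111.11111110.00000000
AND operation:
Net:  11010000.00001011.01000110.00000000
Network: 208.11.70.0/23


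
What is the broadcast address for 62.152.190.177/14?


Network: 62.152.0.0/14
Host bits = 18
Set all host bits to 1:
Broadcast: 62.155.255.255


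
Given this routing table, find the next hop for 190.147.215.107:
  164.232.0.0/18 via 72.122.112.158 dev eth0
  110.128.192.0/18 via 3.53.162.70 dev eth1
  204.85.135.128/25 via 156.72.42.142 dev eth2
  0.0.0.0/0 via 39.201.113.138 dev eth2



Longest prefix match for 190.147.215.107:
  /18 164.232.0.0: no
  /18 110.128.192.0: no
  /25 204.85.135.128: no
  /0 0.0.0.0: MATCH
Selected: next-hop 39.201.113.138 via eth2 (matched /0)


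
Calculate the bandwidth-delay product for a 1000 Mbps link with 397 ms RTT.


BDP = bandwidth * RTT
= 1000 Mbps * 397 ms
= 1000 * 1e6 * 397 / 1000 bits
= 397000000 bits
= 49625000 bytes
= 48461.9141 KB
BDP = 397000000 bits (49625000 bytes)


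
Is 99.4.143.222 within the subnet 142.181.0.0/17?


Subnet network: 142.181.0.0
Test IP AND mask: 99.4.128.0
No, 99.4.143.222 is not in 142.181.0.0/17


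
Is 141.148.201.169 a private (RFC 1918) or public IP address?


RFC 1918 private ranges:
  10.0.0.0/8 (10.0.0.0 - 10.255.255.255)
  172.16.0.0/12 (172.16.0.0 - 172.31.255.255)
  192.168.0.0/16 (192.168.0.0 - 192.168.255.255)
Public (not in any RFC 1918 range)


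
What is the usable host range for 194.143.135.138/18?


Network: 194.143.128.0
Broadcast: 194.143.191.255
First usable = network + 1
Last usable = broadcast - 1
Range: 194.143.128.1 to 194.143.191.254


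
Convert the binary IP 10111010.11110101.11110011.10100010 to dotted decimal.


10111010 = 186
11110101 = 245
11110011 = 243
10100010 = 162
IP: 186.245.243.162


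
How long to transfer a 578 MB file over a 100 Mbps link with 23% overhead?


Effective throughput = 100 * (1 - 23/100) = 77 Mbps
File size in Mb = 578 * 8 = 4624 Mb
Time = 4624 / 77
Time = 60.0519 seconds


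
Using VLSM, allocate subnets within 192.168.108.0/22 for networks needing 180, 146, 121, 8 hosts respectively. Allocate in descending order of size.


180 hosts -> /24 (254 usable): 192.168.108.0/24
146 hosts -> /24 (254 usable): 192.168.109.0/24
121 hosts -> /25 (126 usable): 192.168.110.0/25
8 hosts -> /28 (14 usable): 192.168.110.128/28
Allocation: 192.168.108.0/24 (180 hosts, 254 usable); 192.168.109.0/24 (146 hosts, 254 usable); 192.168.110.0/25 (121 hosts, 126 usable); 192.168.110.128/28 (8 hosts, 14 usable)


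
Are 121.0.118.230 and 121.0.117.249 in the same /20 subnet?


Mask: 255.255.240.0
121.0.118.230 AND mask = 121.0.112.0
121.0.117.249 AND mask = 121.0.112.0
Yes, same subnet (121.0.112.0)


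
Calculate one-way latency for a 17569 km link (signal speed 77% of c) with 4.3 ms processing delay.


Speed = 0.77 * 3e5 km/s = 231000 km/s
Propagation delay = 17569 / 231000 = 0.0761 s = 76.0563 ms
Processing delay = 4.3 ms
Total one-way latency = 80.3563 ms


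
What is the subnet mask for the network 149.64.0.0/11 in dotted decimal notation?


/11 means 11 network bits, 21 host bits
Binary: 11111111111000000000000000000000
Mask: 255.224.0.0


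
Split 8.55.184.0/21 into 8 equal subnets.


New prefix = 21 + 3 = 24
Each subnet has 256 addresses
  8.55.184.0/24
  8.55.185.0/24
  8.55.186.0/24
  8.55.187.0/24
  8.55.188.0/24
  8.55.189.0/24
  8.55.190.0/24
  8.55.191.0/24
Subnets: 8.55.184.0/24, 8.55.185.0/24, 8.55.186.0/24, 8.55.187.0/24, 8.55.188.0/24, 8.55.189.0/24, 8.55.190.0/24, 8.55.191.0/24


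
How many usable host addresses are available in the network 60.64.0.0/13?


Host bits = 32 - 13 = 19
Total addresses = 2^19 = 524288
Usable = total - 2 (network and broadcast)
Usable hosts: 524286


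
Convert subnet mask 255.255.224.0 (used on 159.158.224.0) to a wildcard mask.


Subnet mask: 255.255.224.0
Wildcard = 255.255.255.255 - subnet mask
255 - 255 = 0
255 - 255 = 0
255 - 224 = 31
255 - 0 = 255
Wildcard: 0.0.31.255


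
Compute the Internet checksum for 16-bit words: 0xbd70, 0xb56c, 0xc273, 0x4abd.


Sum all words (with carry folding):
+ 0xbd70 = 0xbd70
+ 0xb56c = 0x72dd
+ 0xc273 = 0x3551
+ 0x4abd = 0x800e
One's complement: ~0x800e
Checksum = 0x7ff1


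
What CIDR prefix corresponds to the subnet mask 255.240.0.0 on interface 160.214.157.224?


Binary: 11111111.11110000.00000000.00000000
Count leading 1s
Prefix: /12


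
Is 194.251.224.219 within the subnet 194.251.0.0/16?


Subnet network: 194.251.0.0
Test IP AND mask: 194.251.0.0
Yes, 194.251.224.219 is in 194.251.0.0/16


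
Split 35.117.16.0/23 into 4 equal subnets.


New prefix = 23 + 2 = 25
Each subnet has 128 addresses
  35.117.16.0/25
  35.117.16.128/25
  35.117.17.0/25
  35.117.17.128/25
Subnets: 35.117.16.0/25, 35.117.16.128/25, 35.117.17.0/25, 35.117.17.128/25


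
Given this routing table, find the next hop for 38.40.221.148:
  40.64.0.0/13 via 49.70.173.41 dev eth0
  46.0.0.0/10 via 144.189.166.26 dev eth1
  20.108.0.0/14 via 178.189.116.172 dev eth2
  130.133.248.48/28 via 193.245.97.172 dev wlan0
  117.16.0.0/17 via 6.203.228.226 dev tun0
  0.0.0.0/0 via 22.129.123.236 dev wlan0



Longest prefix match for 38.40.221.148:
  /13 40.64.0.0: no
  /10 46.0.0.0: no
  /14 20.108.0.0: no
  /28 130.133.248.48: no
  /17 117.16.0.0: no
  /0 0.0.0.0: MATCH
Selected: next-hop 22.129.123.236 via wlan0 (matched /0)


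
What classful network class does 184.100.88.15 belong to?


First octet: 184
Binary: 10111000
10xxxxxx -> Class B (128-191)
Class B, default mask 255.255.0.0 (/16)


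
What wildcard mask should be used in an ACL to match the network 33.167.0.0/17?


Subnet mask: 255.255.128.0
Wildcard = 255.255.255.255 - subnet mask
255 - 255 = 0
255 - 255 = 0
255 - 128 = 127
255 - 0 = 255
Wildcard: 0.0.127.255


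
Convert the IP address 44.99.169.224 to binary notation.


44 = 00101100
99 = 01100011
169 = 10101001
224 = 11100000
Binary: 00101100.01100011.10101001.11100000


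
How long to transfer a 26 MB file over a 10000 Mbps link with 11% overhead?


Effective throughput = 10000 * (1 - 11/100) = 8900 Mbps
File size in Mb = 26 * 8 = 208 Mb
Time = 208 / 8900
Time = 0.0234 seconds


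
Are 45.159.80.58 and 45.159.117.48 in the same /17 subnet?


Mask: 255.255.128.0
45.159.80.58 AND mask = 45.159.0.0
45.159.117.48 AND mask = 45.159.0.0
Yes, same subnet (45.159.0.0)


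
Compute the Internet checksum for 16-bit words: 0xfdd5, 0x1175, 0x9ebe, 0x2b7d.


Sum all words (with carry folding):
+ 0xfdd5 = 0xfdd5
+ 0x1175 = 0x0f4b
+ 0x9ebe = 0xae09
+ 0x2b7d = 0xd986
One's complement: ~0xd986
Checksum = 0x2679


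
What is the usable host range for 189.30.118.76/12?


Network: 189.16.0.0
Broadcast: 189.31.255.255
First usable = network + 1
Last usable = broadcast - 1
Range: 189.16.0.1 to 189.31.255.254


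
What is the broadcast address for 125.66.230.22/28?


Network: 125.66.230.16/28
Host bits = 4
Set all host bits to 1:
Broadcast: 125.66.230.31


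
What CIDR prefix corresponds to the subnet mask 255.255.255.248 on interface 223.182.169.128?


Binary: 11111111.11111111.11111111.11111000
Count leading 1s
Prefix: /29


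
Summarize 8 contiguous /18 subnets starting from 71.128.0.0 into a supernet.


Original prefix: /18
Number of subnets: 8 = 2^3
New prefix = 18 - 3 = 15
Supernet: 71.128.0.0/15


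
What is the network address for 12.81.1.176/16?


IP:   00001100.01010001.00000001.10110000
Mask: 11111111.11111111.00000000.00000000
AND operation:
Net:  00001100.01010001.00000000.00000000
Network: 12.81.0.0/16


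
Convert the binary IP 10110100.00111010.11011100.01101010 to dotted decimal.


10110100 = 180
00111010 = 58
11011100 = 220
01101010 = 106
IP: 180.58.220.106


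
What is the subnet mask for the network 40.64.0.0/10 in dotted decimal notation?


/10 means 10 network bits, 22 host bits
Binary: 11111111110000000000000000000000
Mask: 255.192.0.0


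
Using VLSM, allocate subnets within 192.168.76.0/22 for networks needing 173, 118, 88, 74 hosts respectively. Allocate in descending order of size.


173 hosts -> /24 (254 usable): 192.168.76.0/24
118 hosts -> /25 (126 usable): 192.168.77.0/25
88 hosts -> /25 (126 usable): 192.168.77.128/25
74 hosts -> /25 (126 usable): 192.168.78.0/25
Allocation: 192.168.76.0/24 (173 hosts, 254 usable); 192.168.77.0/25 (118 hosts, 126 usable); 192.168.77.128/25 (88 hosts, 126 usable); 192.168.78.0/25 (74 hosts, 126 usable)


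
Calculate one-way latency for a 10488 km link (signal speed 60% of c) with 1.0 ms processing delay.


Speed = 0.6 * 3e5 km/s = 180000 km/s
Propagation delay = 10488 / 180000 = 0.0583 s = 58.2667 ms
Processing delay = 1.0 ms
Total one-way latency = 59.2667 ms


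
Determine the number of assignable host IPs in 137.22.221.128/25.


Host bits = 32 - 25 = 7
Total addresses = 2^7 = 128
Usable = total - 2 (network and broadcast)
Usable hosts: 126


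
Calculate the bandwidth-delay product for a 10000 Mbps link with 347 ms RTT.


BDP = bandwidth * RTT
= 10000 Mbps * 347 ms
= 10000 * 1e6 * 347 / 1000 bits
= 3470000000 bits
= 433750000 bytes
= 423583.9844 KB
BDP = 3470000000 bits (433750000 bytes)


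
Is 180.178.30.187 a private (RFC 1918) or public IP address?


RFC 1918 private ranges:
  10.0.0.0/8 (10.0.0.0 - 10.255.255.255)
  172.16.0.0/12 (172.16.0.0 - 172.31.255.255)
  192.168.0.0/16 (192.168.0.0 - 192.168.255.255)
Public (not in any RFC 1918 range)


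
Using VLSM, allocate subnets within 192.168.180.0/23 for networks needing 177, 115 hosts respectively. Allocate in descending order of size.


177 hosts -> /24 (254 usable): 192.168.180.0/24
115 hosts -> /25 (126 usable): 192.168.181.0/25
Allocation: 192.168.180.0/24 (177 hosts, 254 usable); 192.168.181.0/25 (115 hosts, 126 usable)


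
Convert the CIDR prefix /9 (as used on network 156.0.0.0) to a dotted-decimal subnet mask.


/9 means 9 network bits, 23 host bits
Binary: 11111111100000000000000000000000
Mask: 255.128.0.0


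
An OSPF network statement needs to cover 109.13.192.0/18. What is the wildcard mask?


Subnet mask: 255.255.192.0
Wildcard = 255.255.255.255 - subnet mask
255 - 255 = 0
255 - 255 = 0
255 - 192 = 63
255 - 0 = 255
Wildcard: 0.0.63.255


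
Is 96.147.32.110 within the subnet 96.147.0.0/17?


Subnet network: 96.147.0.0
Test IP AND mask: 96.147.0.0
Yes, 96.147.32.110 is in 96.147.0.0/17


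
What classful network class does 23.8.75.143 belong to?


First octet: 23
Binary: 00010111
0xxxxxxx -> Class A (1-126)
Class A, default mask 255.0.0.0 (/8)


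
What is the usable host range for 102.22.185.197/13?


Network: 102.16.0.0
Broadcast: 102.23.255.255
First usable = network + 1
Last usable = broadcast - 1
Range: 102.16.0.1 to 102.23.255.254


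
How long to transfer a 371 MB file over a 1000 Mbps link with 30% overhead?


Effective throughput = 1000 * (1 - 30/100) = 700 Mbps
File size in Mb = 371 * 8 = 2968 Mb
Time = 2968 / 700
Time = 4.24 seconds


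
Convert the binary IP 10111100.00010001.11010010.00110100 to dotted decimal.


10111100 = 188
00010001 = 17
11010010 = 210
00110100 = 52
IP: 188.17.210.52


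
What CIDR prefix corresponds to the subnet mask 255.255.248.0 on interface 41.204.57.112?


Binary: 11111111.11111111.11111000.00000000
Count leading 1s
Prefix: /21


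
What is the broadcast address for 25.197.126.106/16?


Network: 25.197.0.0/16
Host bits = 16
Set all host bits to 1:
Broadcast: 25.197.255.255


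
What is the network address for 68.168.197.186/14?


IP:   01000100.10101000.11000101.10111010
Mask: 11111111.11111100.00000000.00000000
AND operation:
Net:  01000100.10101000.00000000.00000000
Network: 68.168.0.0/14


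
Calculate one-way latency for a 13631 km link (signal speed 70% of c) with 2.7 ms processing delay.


Speed = 0.7 * 3e5 km/s = 210000 km/s
Propagation delay = 13631 / 210000 = 0.0649 s = 64.9095 ms
Processing delay = 2.7 ms
Total one-way latency = 67.6095 ms


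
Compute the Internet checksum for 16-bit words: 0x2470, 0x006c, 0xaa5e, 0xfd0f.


Sum all words (with carry folding):
+ 0x2470 = 0x2470
+ 0x006c = 0x24dc
+ 0xaa5e = 0xcf3a
+ 0xfd0f = 0xcc4a
One's complement: ~0xcc4a
Checksum = 0x33b5


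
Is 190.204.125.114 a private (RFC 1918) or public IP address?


RFC 1918 private ranges:
  10.0.0.0/8 (10.0.0.0 - 10.255.255.255)
  172.16.0.0/12 (172.16.0.0 - 172.31.255.255)
  192.168.0.0/16 (192.168.0.0 - 192.168.255.255)
Public (not in any RFC 1918 range)


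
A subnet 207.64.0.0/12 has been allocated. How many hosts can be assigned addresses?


Host bits = 32 - 12 = 20
Total addresses = 2^20 = 1048576
Usable = total - 2 (network and broadcast)
Usable hosts: 1048574


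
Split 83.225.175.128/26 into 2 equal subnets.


New prefix = 26 + 1 = 27
Each subnet has 32 addresses
  83.225.175.128/27
  83.225.175.160/27
Subnets: 83.225.175.128/27, 83.225.175.160/27


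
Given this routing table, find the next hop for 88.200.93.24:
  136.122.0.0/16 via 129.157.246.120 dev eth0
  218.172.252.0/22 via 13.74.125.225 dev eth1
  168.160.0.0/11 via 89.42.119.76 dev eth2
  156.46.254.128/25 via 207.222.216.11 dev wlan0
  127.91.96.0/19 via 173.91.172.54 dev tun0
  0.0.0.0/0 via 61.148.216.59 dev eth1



Longest prefix match for 88.200.93.24:
  /16 136.122.0.0: no
  /22 218.172.252.0: no
  /11 168.160.0.0: no
  /25 156.46.254.128: no
  /19 127.91.96.0: no
  /0 0.0.0.0: MATCH
Selected: next-hop 61.148.216.59 via eth1 (matched /0)


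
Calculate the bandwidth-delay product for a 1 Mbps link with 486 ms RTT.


BDP = bandwidth * RTT
= 1 Mbps * 486 ms
= 1 * 1e6 * 486 / 1000 bits
= 486000 bits
= 60750 bytes
= 59.3262 KB
BDP = 486000 bits (60750 bytes)


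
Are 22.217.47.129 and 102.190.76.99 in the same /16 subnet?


Mask: 255.255.0.0
22.217.47.129 AND mask = 22.217.0.0
102.190.76.99 AND mask = 102.190.0.0
No, different subnets (22.217.0.0 vs 102.190.0.0)


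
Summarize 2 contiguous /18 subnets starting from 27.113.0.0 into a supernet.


Original prefix: /18
Number of subnets: 2 = 2^1
New prefix = 18 - 1 = 17
Supernet: 27.113.0.0/17


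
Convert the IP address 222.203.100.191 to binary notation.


222 = 11011110
203 = 11001011
100 = 01100100
191 = 10111111
Binary: 11011110.11001011.01100100.10111111


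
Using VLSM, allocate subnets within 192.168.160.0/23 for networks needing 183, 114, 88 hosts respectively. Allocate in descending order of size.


183 hosts -> /24 (254 usable): 192.168.160.0/24
114 hosts -> /25 (126 usable): 192.168.161.0/25
88 hosts -> /25 (126 usable): 192.168.161.128/25
Allocation: 192.168.160.0/24 (183 hosts, 254 usable); 192.168.161.0/25 (114 hosts, 126 usable); 192.168.161.128/25 (88 hosts, 126 usable)


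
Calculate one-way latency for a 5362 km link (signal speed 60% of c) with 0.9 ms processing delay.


Speed = 0.6 * 3e5 km/s = 180000 km/s
Propagation delay = 5362 / 180000 = 0.0298 s = 29.7889 ms
Processing delay = 0.9 ms
Total one-way latency = 30.6889 ms


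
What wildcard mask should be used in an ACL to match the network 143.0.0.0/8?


Subnet mask: 255.0.0.0
Wildcard = 255.255.255.255 - subnet mask
255 - 255 = 0
255 - 0 = 255
255 - 0 = 255
255 - 0 = 255
Wildcard: 0.255.255.255
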